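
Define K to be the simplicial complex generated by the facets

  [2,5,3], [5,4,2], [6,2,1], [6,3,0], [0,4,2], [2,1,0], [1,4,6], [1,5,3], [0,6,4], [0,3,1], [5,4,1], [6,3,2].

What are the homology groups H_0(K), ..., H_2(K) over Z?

H_0 = Z,  H_1 = Z/2,  H_2 = 0.

Order the vertices as 0 < 1 < 2 < 3 < 4 < 5 < 6. Listing each simplex with vertices in this order, K has dimension 2 with simplices:

  0-simplices (7): [0], [1], [2], [3], [4], [5], [6]
  1-simplices (18): [0,1], [0,2], [0,3], [0,4], [0,6], [1,2], [1,3], [1,4], [1,5], [1,6], [2,3], [2,4], [2,5], [2,6], [3,5], [3,6], [4,5], [4,6]
  2-simplices (12): [0,1,2], [0,1,3], [0,2,4], [0,3,6], [0,4,6], [1,2,6], [1,3,5], [1,4,5], [1,4,6], [2,3,5], [2,3,6], [2,4,5]

so the chain groups are C_0 ≅ Z^7, C_1 ≅ Z^18, C_2 ≅ Z^12.

The boundary map ∂_1: C_1 → C_0 sends each edge [p,q] (with p < q) to q − p.
As a 7×18 matrix over Z this has rank 6, with invariant factors (1,1,1,1,1,1).

The boundary map ∂_2: C_2 → C_1 maps a triangle to the signed sum of its edges. For instance
  ∂[0,1,3] = [1,3] − [0,3] + [0,1],
  ∂[2,4,5] = [4,5] − [2,5] + [2,4].
This gives a 18×12 integer matrix of rank 12; reducing to Smith normal form yields diagonal entries (1,1,1,1,1,1,1,1,1,1,1,2).

Now H_k = ker ∂_k / im ∂_{k+1}, so:

  H_0: rank C_0 − rank ∂_1 = 7 − 6 = 1, and the invariant factors of ∂_1 are all 1, so H_0 ≅ Z.
  H_1: rank ker ∂_1 − rank ∂_2 = (18 − 6) − 12 = 0, and ∂_2 has invariant factor 2 > 1, so H_1 ≅ Z/2.
  H_2: rank ker ∂_2 − rank ∂_3 = (12 − 12) − 0 = 0, and there is no ∂_3, so H_2 ≅ 0.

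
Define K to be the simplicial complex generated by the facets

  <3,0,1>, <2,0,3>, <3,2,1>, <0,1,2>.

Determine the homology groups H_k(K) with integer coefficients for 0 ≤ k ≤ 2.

H_0 = Z,  H_1 = 0,  H_2 = Z.

Fix the vertex order 0 < 1 < 2 < 3 and write every simplex with vertices in increasing order. Then dim K = 2 and the simplices of K are:

  0-simplices (4): [0], [1], [2], [3]
  1-simplices (6): [0,1], [0,2], [0,3], [1,2], [1,3], [2,3]
  2-simplices (4): [0,1,2], [0,1,3], [0,2,3], [1,2,3]

so the chain groups are C_0 ≅ Z^4, C_1 ≅ Z^6, C_2 ≅ Z^4.

Boundary ∂_1: C_1 → C_0 sends each edge [p,q] (with p < q) to q − p. For instance
  ∂[0,1] = [1] − [0].
The 4×6 boundary matrix has rank 3 and Smith normal form diag(1,1,1).

Boundary ∂_2: C_2 → C_1 acts by ∂[p,q,r] = [q,r] − [p,r] + [p,q]. For instance
  ∂[0,1,2] = [1,2] − [0,2] + [0,1],
  ∂[0,2,3] = [2,3] − [0,3] + [0,2].
This gives a 6×4 integer matrix of rank 3; reducing to Smith normal form yields diagonal entries (1,1,1).

Now H_k = ker ∂_k / im ∂_{k+1}, so:

  H_0: rank C_0 − rank ∂_1 = 4 − 3 = 1, and the invariant factors of ∂_1 are all 1, so H_0 ≅ Z.
  H_1: rank ker ∂_1 − rank ∂_2 = (6 − 3) − 3 = 0, and the invariant factors of ∂_2 are all 1, so H_1 ≅ 0.
  H_2: rank ker ∂_2 − rank ∂_3 = (4 − 3) − 0 = 1, and there is no ∂_3, so H_2 ≅ Z.

As a check, the Euler characteristic is 4 − 6 + 4 = 2, which agrees with 1 − 0 + 1 = 2.
(K is a triangulation of the 2-sphere S^2.)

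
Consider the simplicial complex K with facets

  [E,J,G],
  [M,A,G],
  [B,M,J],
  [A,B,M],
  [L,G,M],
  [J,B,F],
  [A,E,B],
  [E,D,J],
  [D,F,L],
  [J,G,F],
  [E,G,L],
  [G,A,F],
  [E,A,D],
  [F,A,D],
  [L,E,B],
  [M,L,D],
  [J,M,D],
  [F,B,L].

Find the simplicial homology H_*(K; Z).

Fix the vertex order A < B < D < E < F < G < J < L < M and write every simplex with vertices in increasing order. Then dim K = 2 and the simplices of K are:

  0-simplices (9): A, B, D, E, F, G, J, L, M
  1-simplices (27): AB, AD, AE, AF, AG, AM, BE, BF, BJ, BL, BM, DE, DF, DJ, DL, DM, EG, EJ, EL, FG, FJ, FL, GJ, GL, GM, JM, LM
  2-simplices (18): ABE, ABM, ADE, ADF, AFG, AGM, BEL, BFJ, BFL, BJM, DEJ, DFL, DJM, DLM, EGJ, EGL, FGJ, GLM

Hence C_0 ≅ Z^9, C_1 ≅ Z^27, C_2 ≅ Z^18.

∂_1: C_1 → C_0 sends each edge [p,q] (with p < q) to q − p. For instance
  ∂AG = G − A.
This gives a 9×27 integer matrix of rank 8; reducing to Smith normal form yields diagonal entries (1,1,1,1,1,1,1,1).

∂_2: C_2 → C_1 acts by ∂[p,q,r] = [q,r] − [p,r] + [p,q]. For instance
  ∂ADF = DF − AF + AD,
  ∂DEJ = EJ − DJ + DE.
The 27×18 boundary matrix has rank 17 and Smith normal form diag(1,1,1,1,1,1,1,1,1,1,1,1,1,1,1,1,1).

Now H_k = ker ∂_k / im ∂_{k+1}, so:

  H_0: rank C_0 − rank ∂_1 = 9 − 8 = 1, and the invariant factors of ∂_1 are all 1, so H_0 ≅ Z.
  H_1: rank ker ∂_1 − rank ∂_2 = (27 − 8) − 17 = 2, and the invariant factors of ∂_2 are all 1, so H_1 ≅ Z^2.
  H_2: rank ker ∂_2 − rank ∂_3 = (18 − 17) − 0 = 1, and there is no ∂_3, so H_2 ≅ Z.

As a check, the Euler characteristic is 9 − 27 + 18 = 0, which agrees with 1 − 2 + 1 = 0.

H_0 ≅ Z,  H_1 ≅ Z^2,  H_2 ≅ Z.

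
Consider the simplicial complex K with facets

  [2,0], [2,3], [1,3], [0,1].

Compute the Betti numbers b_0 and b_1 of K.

b_0 = 1, b_1 = 1.

Order the vertices as 0 < 1 < 2 < 3. Listing each simplex with vertices in this order, K has dimension 1 with simplices:

  0-simplices (4): [0], [1], [2], [3]
  1-simplices (4): [0,1], [0,2], [1,3], [2,3]

giving chain groups C_0 ≅ Z^4, C_1 ≅ Z^4.

The boundary map ∂_1: C_1 → C_0 maps an edge to its endpoints' difference, ∂[p,q] = q − p. For instance
  ∂[1,3] = [3] − [1].
As a 4×4 matrix over Z this has rank 3, with invariant factors (1,1,1).

Computing H_k = (kernel of ∂_k) / (image of ∂_{k+1}):

  H_0: rank C_0 − rank ∂_1 = 4 − 3 = 1, and the invariant factors of ∂_1 are all 1, so H_0 = Z.
  H_1: rank ker ∂_1 − rank ∂_2 = (4 − 3) − 0 = 1, and there is no ∂_2, so H_1 = Z.

(K is a triangulation of the circle S^1.)

Hence the Betti numbers are b_0 = 1, b_1 = 1.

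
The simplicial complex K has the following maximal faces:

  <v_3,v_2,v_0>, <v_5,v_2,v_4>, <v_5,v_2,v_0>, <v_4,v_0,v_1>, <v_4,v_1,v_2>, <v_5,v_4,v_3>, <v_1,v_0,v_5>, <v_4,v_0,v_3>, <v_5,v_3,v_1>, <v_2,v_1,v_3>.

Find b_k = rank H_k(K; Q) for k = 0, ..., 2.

Take the total order v_0 < v_1 < v_2 < v_3 < v_4 < v_5 on the vertex set. Then K (dimension 2) consists of the simplices:

  0-simplices (6): [v_0], [v_1], [v_2], [v_3], [v_4], [v_5]
  1-simplices (15): (15 of them)
  2-simplices (10): [v_0,v_1,v_4], [v_0,v_1,v_5], [v_0,v_2,v_3], [v_0,v_2,v_5], [v_0,v_3,v_4], [v_1,v_2,v_3], [v_1,v_2,v_4], [v_1,v_3,v_5], [v_2,v_4,v_5], [v_3,v_4,v_5]

Hence C_0 ≅ Z^6, C_1 ≅ Z^15, C_2 ≅ Z^10.

Boundary ∂_1: C_1 → C_0 sends each edge [p,q] (with p < q) to q − p. For instance
  ∂[v_1,v_5] = [v_5] − [v_1].
This gives a 6×15 integer matrix of rank 5; reducing to Smith normal form yields diagonal entries (1,1,1,1,1).

∂_2: C_2 → C_1 acts by ∂[p,q,r] = [q,r] − [p,r] + [p,q]. For instance
  ∂[v_0,v_1,v_4] = [v_1,v_4] − [v_0,v_4] + [v_0,v_1],
  ∂[v_1,v_3,v_5] = [v_3,v_5] − [v_1,v_5] + [v_1,v_3].
The resulting 15×10 matrix has rank 10, and its Smith normal form has invariant factors (1,1,1,1,1,1,1,1,1,2).

Computing H_k = (kernel of ∂_k) / (image of ∂_{k+1}):

  H_0: rank C_0 − rank ∂_1 = 6 − 5 = 1, and the invariant factors of ∂_1 are all 1, so H_0 = Z.
  H_1: rank ker ∂_1 − rank ∂_2 = (15 − 5) − 10 = 0, and ∂_2 has invariant factor 2 > 1, so H_1 = Z/2.
  H_2: rank ker ∂_2 − rank ∂_3 = (10 − 10) − 0 = 0, and there is no ∂_3, so H_2 = 0.

(K is a triangulation of the real projective plane RP^2.)

Hence the Betti numbers are b_0 = 1, b_1 = 0, b_2 = 0.

b_0 = 1, b_1 = 0, b_2 = 0.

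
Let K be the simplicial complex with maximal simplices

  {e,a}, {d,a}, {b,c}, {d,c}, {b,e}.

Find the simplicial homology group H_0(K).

Fix the vertex order a < b < c < d < e and write every simplex with vertices in increasing order. Then dim K = 1 and the simplices of K are:

  0-simplices (5): a, b, c, d, e
  1-simplices (5): ad, ae, bc, be, cd

giving chain groups C_0 ≅ Z^5, C_1 ≅ Z^5.

Boundary ∂_1: C_1 → C_0 is given by ∂[p,q] = [q] − [p]. For instance
  ∂be = e − b.
This gives a 5×5 integer matrix of rank 4; reducing to Smith normal form yields diagonal entries (1,1,1,1).

From H_k ≅ ker(∂_k) / im(∂_{k+1}) we obtain:

  H_0: rank C_0 − rank ∂_1 = 5 − 4 = 1, and the invariant factors of ∂_1 are all 1, so H_0 ≅ Z.

(K is a triangulation of the circle S^1.)

H_0 = Z.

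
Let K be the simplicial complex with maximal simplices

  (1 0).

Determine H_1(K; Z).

H_1 = 0.

We work with the vertex ordering 0 < 1. The simplices of K, each written with vertices in increasing order, are:

  0-simplices (2): [0], [1]
  1-simplices (1): [0,1]

giving chain groups C_0 ≅ Z^2, C_1 ≅ Z^1.

The boundary map ∂_1: C_1 → C_0 sends each edge [p,q] (with p < q) to q − p.
This gives a 2×1 integer matrix of rank 1; reducing to Smith normal form yields diagonal entries (1).

Reading off H_k = ker ∂_k / im ∂_{k+1}:

  H_1: rank ker ∂_1 − rank ∂_2 = (1 − 1) − 0 = 0, and there is no ∂_2, so H_1 ≅ 0.

(K is a triangulation of the 1-simplex.)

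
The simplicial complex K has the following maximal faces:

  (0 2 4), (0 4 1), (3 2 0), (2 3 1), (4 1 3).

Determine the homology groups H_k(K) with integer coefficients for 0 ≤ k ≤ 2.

K has 5 vertices, 10 edges, 5 triangles.
rank ∂_0 = 0, rank ∂_1 = 4 ⇒ b_0 = 5 − 0 − 4 = 1; all invariant factors of ∂_1 are 1 so no torsion. So H_0 ≅ Z.
rank ∂_1 = 4, rank ∂_2 = 5 ⇒ b_1 = 10 − 4 − 5 = 1; all invariant factors of ∂_2 are 1 so no torsion. So H_1 ≅ Z.
rank ∂_2 = 5, rank ∂_3 = 0 ⇒ b_2 = 5 − 5 − 0 = 0. So H_2 ≅ 0.

H_0 ≅ Z,  H_1 ≅ Z,  H_2 = 0.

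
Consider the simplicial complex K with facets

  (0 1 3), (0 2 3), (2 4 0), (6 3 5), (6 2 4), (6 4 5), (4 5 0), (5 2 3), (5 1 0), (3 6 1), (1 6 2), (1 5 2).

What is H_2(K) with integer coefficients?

Take the total order 0 < 1 < 2 < 3 < 4 < 5 < 6 on the vertex set. Then K (dimension 2) consists of the simplices:

  0-simplices (7): [0], [1], [2], [3], [4], [5], [6]
  1-simplices (18): [0,1], [0,2], [0,3], [0,4], [0,5], [1,2], [1,3], [1,5], [1,6], [2,3], [2,4], [2,5], [2,6], [3,5], [3,6], [4,5], [4,6], [5,6]
  2-simplices (12): [0,1,3], [0,1,5], [0,2,3], [0,2,4], [0,4,5], [1,2,5], [1,2,6], [1,3,6], [2,3,5], [2,4,6], [3,5,6], [4,5,6]

Hence C_0 ≅ Z^7, C_1 ≅ Z^18, C_2 ≅ Z^12.

∂_1: C_1 → C_0 maps an edge to its endpoints' difference, ∂[p,q] = q − p. For instance
  ∂[4,6] = [6] − [4].
The resulting 7×18 matrix has rank 6, and its Smith normal form has invariant factors (1,1,1,1,1,1).

Boundary ∂_2: C_2 → C_1 sends each 2-simplex [p,q,r] to [q,r] − [p,r] + [p,q]. For instance
  ∂[3,5,6] = [5,6] − [3,6] + [3,5],
  ∂[0,2,3] = [2,3] − [0,3] + [0,2].
The resulting 18×12 matrix has rank 12, and its Smith normal form has invariant factors (1,1,1,1,1,1,1,1,1,1,1,2).

Computing H_k = (kernel of ∂_k) / (image of ∂_{k+1}):

  H_2: rank ker ∂_2 − rank ∂_3 = (12 − 12) − 0 = 0, and there is no ∂_3, so H_2 ≅ 0.

H_2 ≅ 0.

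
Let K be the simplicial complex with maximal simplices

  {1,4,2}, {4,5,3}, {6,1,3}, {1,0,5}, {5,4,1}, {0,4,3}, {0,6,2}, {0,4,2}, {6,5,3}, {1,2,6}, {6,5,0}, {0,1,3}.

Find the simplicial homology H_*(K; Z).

H_0 ≅ Z,  H_1 ≅ Z/2Z,  H_2 = 0.

Take the total order 0 < 1 < 2 < 3 < 4 < 5 < 6 on the vertex set. Then K (dimension 2) consists of the simplices:

  0-simplices (7): [0], [1], [2], [3], [4], [5], [6]
  1-simplices (18): [0,1], [0,2], [0,3], [0,4], [0,5], [0,6], [1,2], [1,3], [1,4], [1,5], [1,6], [2,4], [2,6], [3,4], [3,5], [3,6], [4,5], [5,6]
  2-simplices (12): [0,1,3], [0,1,5], [0,2,4], [0,2,6], [0,3,4], [0,5,6], [1,2,4], [1,2,6], [1,3,6], [1,4,5], [3,4,5], [3,5,6]

so the chain groups are C_0 ≅ Z^7, C_1 ≅ Z^18, C_2 ≅ Z^12.

∂_1: C_1 → C_0 sends each edge [p,q] (with p < q) to q − p. For instance
  ∂[5,6] = [6] − [5].
The 7×18 boundary matrix has rank 6 and Smith normal form diag(1,1,1,1,1,1).

The boundary map ∂_2: C_2 → C_1 maps a triangle to the signed sum of its edges. For instance
  ∂[1,3,6] = [3,6] − [1,6] + [1,3],
  ∂[0,3,4] = [3,4] − [0,4] + [0,3].
This gives a 18×12 integer matrix of rank 12; reducing to Smith normal form yields diagonal entries (1,1,1,1,1,1,1,1,1,1,1,2).

From H_k ≅ ker(∂_k) / im(∂_{k+1}) we obtain:

  H_0: rank C_0 − rank ∂_1 = 7 − 6 = 1, and the invariant factors of ∂_1 are all 1, so H_0 ≅ Z.
  H_1: rank ker ∂_1 − rank ∂_2 = (18 − 6) − 12 = 0, and ∂_2 has invariant factor 2 > 1, so H_1 ≅ Z/2Z.
  H_2: rank ker ∂_2 − rank ∂_3 = (12 − 12) − 0 = 0, and there is no ∂_3, so H_2 ≅ 0.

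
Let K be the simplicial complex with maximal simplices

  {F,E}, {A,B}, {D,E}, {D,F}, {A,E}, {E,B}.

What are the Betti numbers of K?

b_0 = 1, b_1 = 2.

K has 5 vertices, 6 edges.
rank ∂_0 = 0, rank ∂_1 = 4 ⇒ b_0 = 5 − 0 − 4 = 1; all invariant factors of ∂_1 are 1 so no torsion. So H_0 = Z.
rank ∂_1 = 4, rank ∂_2 = 0 ⇒ b_1 = 6 − 4 − 0 = 2. So H_1 = Z^2.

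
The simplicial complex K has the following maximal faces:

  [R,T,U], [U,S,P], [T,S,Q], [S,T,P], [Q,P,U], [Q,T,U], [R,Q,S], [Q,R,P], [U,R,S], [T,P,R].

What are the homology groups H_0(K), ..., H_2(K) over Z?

Order the vertices as P < Q < R < S < T < U. Listing each simplex with vertices in this order, K has dimension 2 with simplices:

  0-simplices (6): P, Q, R, S, T, U
  1-simplices (15): PQ, PR, PS, PT, PU, QR, QS, QT, QU, RS, RT, RU, ST, SU, TU
  2-simplices (10): PQR, PQU, PRT, PST, PSU, QRS, QST, QTU, RSU, RTU

Hence C_0 ≅ Z^6, C_1 ≅ Z^15, C_2 ≅ Z^10.

∂_1: C_1 → C_0 is given by ∂[p,q] = [q] − [p]. For instance
  ∂PR = R − P.
The resulting 6×15 matrix has rank 5, and its Smith normal form has invariant factors (1,1,1,1,1).

∂_2: C_2 → C_1 maps a triangle to the signed sum of its edges. For instance
  ∂PSU = SU − PU + PS,
  ∂RTU = TU − RU + RT.
The 15×10 boundary matrix has rank 10 and Smith normal form diag(1,1,1,1,1,1,1,1,1,2).

Now H_k = ker ∂_k / im ∂_{k+1}, so:

  H_0: rank C_0 − rank ∂_1 = 6 − 5 = 1, and the invariant factors of ∂_1 are all 1, so H_0 ≅ Z.
  H_1: rank ker ∂_1 − rank ∂_2 = (15 − 5) − 10 = 0, and ∂_2 has invariant factor 2 > 1, so H_1 ≅ Z/2.
  H_2: rank ker ∂_2 − rank ∂_3 = (10 − 10) − 0 = 0, and there is no ∂_3, so H_2 ≅ 0.

(K is a triangulation of the real projective plane RP^2.)

H_0 ≅ Z,  H_1 ≅ Z/2,  H_2 = 0.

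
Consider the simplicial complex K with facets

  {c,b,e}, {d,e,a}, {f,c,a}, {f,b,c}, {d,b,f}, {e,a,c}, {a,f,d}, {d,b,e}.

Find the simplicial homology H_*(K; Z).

H_0 ≅ Z,  H_1 = 0,  H_2 ≅ Z.

Fix the vertex order a < b < c < d < e < f and write every simplex with vertices in increasing order. Then dim K = 2 and the simplices of K are:

  0-simplices (6): a, b, c, d, e, f
  1-simplices (12): ac, ad, ae, af, bc, bd, be, bf, ce, cf, de, df
  2-simplices (8): ace, acf, ade, adf, bce, bcf, bde, bdf

giving chain groups C_0 ≅ Z^6, C_1 ≅ Z^12, C_2 ≅ Z^8.

∂_1: C_1 → C_0 is given by ∂[p,q] = [q] − [p].
The resulting 6×12 matrix has rank 5, and its Smith normal form has invariant factors (1,1,1,1,1).

Boundary ∂_2: C_2 → C_1 sends each 2-simplex [p,q,r] to [q,r] − [p,r] + [p,q]. For instance
  ∂bcf = cf − bf + bc,
  ∂ace = ce − ae + ac.
The resulting 12×8 matrix has rank 7, and its Smith normal form has invariant factors (1,1,1,1,1,1,1).

Computing H_k = (kernel of ∂_k) / (image of ∂_{k+1}):

  H_0: rank C_0 − rank ∂_1 = 6 − 5 = 1, and the invariant factors of ∂_1 are all 1, so H_0 ≅ Z.
  H_1: rank ker ∂_1 − rank ∂_2 = (12 − 5) − 7 = 0, and the invariant factors of ∂_2 are all 1, so H_1 ≅ 0.
  H_2: rank ker ∂_2 − rank ∂_3 = (8 − 7) − 0 = 1, and there is no ∂_3, so H_2 ≅ Z.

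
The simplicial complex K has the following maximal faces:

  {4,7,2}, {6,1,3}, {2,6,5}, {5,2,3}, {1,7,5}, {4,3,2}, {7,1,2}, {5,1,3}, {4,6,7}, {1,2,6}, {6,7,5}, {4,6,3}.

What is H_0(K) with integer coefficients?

H_0 = Z.

Take the total order 1 < 2 < 3 < 4 < 5 < 6 < 7 on the vertex set. Then K (dimension 2) consists of the simplices:

  0-simplices (7): [1], [2], [3], [4], [5], [6], [7]
  1-simplices (18): [1,2], [1,3], [1,5], [1,6], [1,7], [2,3], [2,4], [2,5], [2,6], [2,7], [3,4], [3,5], [3,6], [4,6], [4,7], [5,6], [5,7], [6,7]
  2-simplices (12): [1,2,6], [1,2,7], [1,3,5], [1,3,6], [1,5,7], [2,3,4], [2,3,5], [2,4,7], [2,5,6], [3,4,6], [4,6,7], [5,6,7]

giving chain groups C_0 ≅ Z^7, C_1 ≅ Z^18, C_2 ≅ Z^12.

The boundary map ∂_1: C_1 → C_0 maps an edge to its endpoints' difference, ∂[p,q] = q − p.
The resulting 7×18 matrix has rank 6, and its Smith normal form has invariant factors (1,1,1,1,1,1).

The boundary map ∂_2: C_2 → C_1 acts by ∂[p,q,r] = [q,r] − [p,r] + [p,q]. For instance
  ∂[2,3,4] = [3,4] − [2,4] + [2,3],
  ∂[2,5,6] = [5,6] − [2,6] + [2,5].
The 18×12 boundary matrix has rank 12 and Smith normal form diag(1,1,1,1,1,1,1,1,1,1,1,2).

From H_k ≅ ker(∂_k) / im(∂_{k+1}) we obtain:

  H_0: rank C_0 − rank ∂_1 = 7 − 6 = 1, and the invariant factors of ∂_1 are all 1, so H_0 ≅ Z.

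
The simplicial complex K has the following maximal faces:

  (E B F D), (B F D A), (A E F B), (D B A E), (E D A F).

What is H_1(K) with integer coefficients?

K has 5 vertices, 10 edges, 10 triangles, 5 3-simplices.
rank ∂_1 = 4, rank ∂_2 = 6 ⇒ b_1 = 10 − 4 − 6 = 0; all invariant factors of ∂_2 are 1 so no torsion. So H_1 = 0.

H_1 ≅ 0.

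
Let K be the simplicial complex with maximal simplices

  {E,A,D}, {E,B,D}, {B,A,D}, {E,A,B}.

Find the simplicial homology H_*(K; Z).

H_0 = Z,  H_1 = 0,  H_2 = Z.

K has 4 vertices, 6 edges, 4 triangles.
rank ∂_0 = 0, rank ∂_1 = 3 ⇒ b_0 = 4 − 0 − 3 = 1; all invariant factors of ∂_1 are 1 so no torsion. So H_0 ≅ Z.
rank ∂_1 = 3, rank ∂_2 = 3 ⇒ b_1 = 6 − 3 − 3 = 0; all invariant factors of ∂_2 are 1 so no torsion. So H_1 ≅ 0.
rank ∂_2 = 3, rank ∂_3 = 0 ⇒ b_2 = 4 − 3 − 0 = 1. So H_2 ≅ Z.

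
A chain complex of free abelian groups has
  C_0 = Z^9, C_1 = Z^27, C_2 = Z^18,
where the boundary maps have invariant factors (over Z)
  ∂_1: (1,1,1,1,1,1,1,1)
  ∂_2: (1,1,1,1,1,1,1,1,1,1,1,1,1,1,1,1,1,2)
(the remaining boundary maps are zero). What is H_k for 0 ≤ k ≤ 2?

H_0 = Z,  H_1 = Z ⊕ Z/2,  H_2 = 0.

H_0: b_0 = 9 − 0 − 8 = 1; torsion from ∂_1 factors > 1: none. So H_0 = Z.
H_1: b_1 = 27 − 8 − 18 = 1; torsion from ∂_2 factors > 1: [2]. So H_1 = Z ⊕ Z/2.
H_2: b_2 = 18 − 18 − 0 = 0; torsion from ∂_3 factors > 1: none. So H_2 = 0.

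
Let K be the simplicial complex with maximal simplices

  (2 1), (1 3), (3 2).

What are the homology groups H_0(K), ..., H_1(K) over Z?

Order the vertices as 1 < 2 < 3. Listing each simplex with vertices in this order, K has dimension 1 with simplices:

  0-simplices (3): [1], [2], [3]
  1-simplices (3): [1,2], [1,3], [2,3]

Hence C_0 ≅ Z^3, C_1 ≅ Z^3.

The boundary map ∂_1: C_1 → C_0 sends each edge [p,q] (with p < q) to q − p. For instance
  ∂[1,3] = [3] − [1].
This gives a 3×3 integer matrix of rank 2; reducing to Smith normal form yields diagonal entries (1,1).

From H_k ≅ ker(∂_k) / im(∂_{k+1}) we obtain:

  H_0: rank C_0 − rank ∂_1 = 3 − 2 = 1, and the invariant factors of ∂_1 are all 1, so H_0 ≅ Z.
  H_1: rank ker ∂_1 − rank ∂_2 = (3 − 2) − 0 = 1, and there is no ∂_2, so H_1 ≅ Z.

As a check, the Euler characteristic is 3 − 3 = 0, which agrees with 1 − 1 = 0.

H_0 = Z,  H_1 = Z.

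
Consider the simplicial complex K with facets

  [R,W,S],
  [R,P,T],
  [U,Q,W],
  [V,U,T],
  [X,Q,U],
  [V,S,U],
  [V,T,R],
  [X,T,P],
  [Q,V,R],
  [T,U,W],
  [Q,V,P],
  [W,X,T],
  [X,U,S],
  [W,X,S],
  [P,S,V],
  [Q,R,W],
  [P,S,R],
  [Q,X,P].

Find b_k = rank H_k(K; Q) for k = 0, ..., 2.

Order the vertices as P < Q < R < S < T < U < V < W < X. Listing each simplex with vertices in this order, K has dimension 2 with simplices:

  0-simplices (9): P, Q, R, S, T, U, V, W, X
  1-simplices (27): PQ, PR, PS, PT, PV, PX, QR, QU, QV, QW, QX, RS, RT, RV, RW, SU, SV, SW, SX, TU, TV, TW, TX, UV, UW, UX, WX
  2-simplices (18): PQV, PQX, PRS, PRT, PSV, PTX, QRV, QRW, QUW, QUX, RSW, RTV, SUV, SUX, SWX, TUV, TUW, TWX

Hence C_0 ≅ Z^9, C_1 ≅ Z^27, C_2 ≅ Z^18.

The boundary map ∂_1: C_1 → C_0 maps an edge to its endpoints' difference, ∂[p,q] = q − p. For instance
  ∂TU = U − T.
The 9×27 boundary matrix has rank 8 and Smith normal form diag(1,1,1,1,1,1,1,1).

∂_2: C_2 → C_1 acts by ∂[p,q,r] = [q,r] − [p,r] + [p,q]. For instance
  ∂PSV = SV − PV + PS,
  ∂RTV = TV − RV + RT.
The resulting 27×18 matrix has rank 18, and its Smith normal form has invariant factors (1,1,1,1,1,1,1,1,1,1,1,1,1,1,1,1,1,2).

Now H_k = ker ∂_k / im ∂_{k+1}, so:

  H_0: rank C_0 − rank ∂_1 = 9 − 8 = 1, and the invariant factors of ∂_1 are all 1, so H_0 = Z.
  H_1: rank ker ∂_1 − rank ∂_2 = (27 − 8) − 18 = 1, and ∂_2 has invariant factor 2 > 1, so H_1 = Z ⊕ Z/2.
  H_2: rank ker ∂_2 − rank ∂_3 = (18 − 18) − 0 = 0, and there is no ∂_3, so H_2 = 0.

Hence the Betti numbers are b_0 = 1, b_1 = 1, b_2 = 0.

b_0 = 1, b_1 = 1, b_2 = 0.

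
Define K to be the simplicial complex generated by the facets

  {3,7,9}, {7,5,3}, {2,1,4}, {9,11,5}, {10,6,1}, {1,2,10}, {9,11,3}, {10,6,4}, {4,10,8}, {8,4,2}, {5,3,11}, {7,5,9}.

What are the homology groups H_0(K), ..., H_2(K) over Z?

Fix the vertex order 1 < 2 < 3 < 4 < 5 < 6 < 7 < 8 < 9 < 10 < 11 and write every simplex with vertices in increasing order. Then dim K = 2 and the simplices of K are:

  0-simplices (11): [1], [2], [3], [4], [5], [6], [7], [8], [9], [10], [11]
  1-simplices (21): [1,2], [1,4], [1,6], [1,10], [2,4], [2,8], [2,10], [3,5], [3,7], [3,9], [3,11], [4,6], [4,8], [4,10], [5,7], [5,9], [5,11], [6,10], [7,9], [8,10], [9,11]
  2-simplices (12): [1,2,4], [1,2,10], [1,6,10], [2,4,8], [3,5,7], [3,5,11], [3,7,9], [3,9,11], [4,6,10], [4,8,10], [5,7,9], [5,9,11]

so the chain groups are C_0 ≅ Z^11, C_1 ≅ Z^21, C_2 ≅ Z^12.

∂_1: C_1 → C_0 sends each edge [p,q] (with p < q) to q − p. For instance
  ∂[4,8] = [8] − [4].
As a 11×21 matrix over Z this has rank 9, with invariant factors (1,1,1,1,1,1,1,1,1).

∂_2: C_2 → C_1 sends each 2-simplex [p,q,r] to [q,r] − [p,r] + [p,q]. For instance
  ∂[5,7,9] = [7,9] − [5,9] + [5,7],
  ∂[3,9,11] = [9,11] − [3,11] + [3,9].
This gives a 21×12 integer matrix of rank 11; reducing to Smith normal form yields diagonal entries (1,1,1,1,1,1,1,1,1,1,1).

Computing H_k = (kernel of ∂_k) / (image of ∂_{k+1}):

  H_0: rank C_0 − rank ∂_1 = 11 − 9 = 2, and the invariant factors of ∂_1 are all 1, so H_0 ≅ Z^2.
  H_1: rank ker ∂_1 − rank ∂_2 = (21 − 9) − 11 = 1, and the invariant factors of ∂_2 are all 1, so H_1 ≅ Z.
  H_2: rank ker ∂_2 − rank ∂_3 = (12 − 11) − 0 = 1, and there is no ∂_3, so H_2 ≅ Z.

H_0 = Z^2,  H_1 = Z,  H_2 = Z.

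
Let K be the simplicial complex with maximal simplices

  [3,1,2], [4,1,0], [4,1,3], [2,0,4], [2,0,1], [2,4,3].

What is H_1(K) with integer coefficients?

H_1 = 0.

Order the vertices as 0 < 1 < 2 < 3 < 4. Listing each simplex with vertices in this order, K has dimension 2 with simplices:

  0-simplices (5): [0], [1], [2], [3], [4]
  1-simplices (9): [0,1], [0,2], [0,4], [1,2], [1,3], [1,4], [2,3], [2,4], [3,4]
  2-simplices (6): [0,1,2], [0,1,4], [0,2,4], [1,2,3], [1,3,4], [2,3,4]

so the chain groups are C_0 ≅ Z^5, C_1 ≅ Z^9, C_2 ≅ Z^6.

∂_1: C_1 → C_0 sends each edge [p,q] (with p < q) to q − p. For instance
  ∂[1,3] = [3] − [1].
As a 5×9 matrix over Z this has rank 4, with invariant factors (1,1,1,1).

∂_2: C_2 → C_1 sends each 2-simplex [p,q,r] to [q,r] − [p,r] + [p,q]. For instance
  ∂[0,2,4] = [2,4] − [0,4] + [0,2],
  ∂[1,2,3] = [2,3] − [1,3] + [1,2].
The 9×6 boundary matrix has rank 5 and Smith normal form diag(1,1,1,1,1).

From H_k ≅ ker(∂_k) / im(∂_{k+1}) we obtain:

  H_1: rank ker ∂_1 − rank ∂_2 = (9 − 4) − 5 = 0, and the invariant factors of ∂_2 are all 1, so H_1 ≅ 0.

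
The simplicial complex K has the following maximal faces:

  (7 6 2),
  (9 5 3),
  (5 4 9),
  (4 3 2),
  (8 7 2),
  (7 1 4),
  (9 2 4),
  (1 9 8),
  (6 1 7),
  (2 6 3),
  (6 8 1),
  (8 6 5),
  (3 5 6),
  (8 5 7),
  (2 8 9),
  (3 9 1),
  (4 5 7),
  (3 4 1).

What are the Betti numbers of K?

b_0 = 1, b_1 = 1, b_2 = 0.

Order the vertices as 1 < 2 < 3 < 4 < 5 < 6 < 7 < 8 < 9. Listing each simplex with vertices in this order, K has dimension 2 with simplices:

  0-simplices (9): [1], [2], [3], [4], [5], [6], [7], [8], [9]
  1-simplices (27): (27 of them)
  2-simplices (18): [1,3,4], [1,3,9], [1,4,7], [1,6,7], [1,6,8], [1,8,9], [2,3,4], [2,3,6], [2,4,9], [2,6,7], [2,7,8], [2,8,9], [3,5,6], [3,5,9], [4,5,7], [4,5,9], [5,6,8], [5,7,8]

Hence C_0 ≅ Z^9, C_1 ≅ Z^27, C_2 ≅ Z^18.

Boundary ∂_1: C_1 → C_0 sends each edge [p,q] (with p < q) to q − p. For instance
  ∂[1,4] = [4] − [1].
The resulting 9×27 matrix has rank 8, and its Smith normal form has invariant factors (1,1,1,1,1,1,1,1).

Boundary ∂_2: C_2 → C_1 maps a triangle to the signed sum of its edges. For instance
  ∂[1,4,7] = [4,7] − [1,7] + [1,4],
  ∂[1,6,7] = [6,7] − [1,7] + [1,6].
The 27×18 boundary matrix has rank 18 and Smith normal form diag(1,1,1,1,1,1,1,1,1,1,1,1,1,1,1,1,1,2).

Reading off H_k = ker ∂_k / im ∂_{k+1}:

  H_0: rank C_0 − rank ∂_1 = 9 − 8 = 1, and the invariant factors of ∂_1 are all 1, so H_0 = Z.
  H_1: rank ker ∂_1 − rank ∂_2 = (27 − 8) − 18 = 1, and ∂_2 has invariant factor 2 > 1, so H_1 = Z ⊕ Z/2.
  H_2: rank ker ∂_2 − rank ∂_3 = (18 − 18) − 0 = 0, and there is no ∂_3, so H_2 = 0.

As a check, the Euler characteristic is 9 − 27 + 18 = 0, which agrees with 1 − 1 + 0 = 0.

Hence the Betti numbers are b_0 = 1, b_1 = 1, b_2 = 0.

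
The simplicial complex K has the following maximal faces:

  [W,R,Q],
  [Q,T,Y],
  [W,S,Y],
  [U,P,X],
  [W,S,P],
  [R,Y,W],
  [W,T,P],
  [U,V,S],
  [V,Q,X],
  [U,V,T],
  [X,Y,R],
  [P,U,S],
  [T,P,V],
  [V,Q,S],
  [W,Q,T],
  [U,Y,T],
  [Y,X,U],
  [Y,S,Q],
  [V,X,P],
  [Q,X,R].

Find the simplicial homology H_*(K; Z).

H_0 = Z,  H_1 = Z ⊕ Z/2,  H_2 = 0.

Fix the vertex order P < Q < R < S < T < U < V < W < X < Y and write every simplex with vertices in increasing order. Then dim K = 2 and the simplices of K are:

  0-simplices (10): P, Q, R, S, T, U, V, W, X, Y
  1-simplices (30): PS, PT, PU, PV, PW, PX, QR, QS, QT, QV, QW, QX, QY, RW, RX, RY, SU, SV, SW, SY, TU, TV, TW, TY, UV, UX, UY, VX, WY, XY
  2-simplices (20): PSU, PSW, PTV, PTW, PUX, PVX, QRW, QRX, QSV, QSY, QTW, QTY, QVX, RWY, RXY, SUV, SWY, TUV, TUY, UXY

so the chain groups are C_0 ≅ Z^10, C_1 ≅ Z^30, C_2 ≅ Z^20.

∂_1: C_1 → C_0 maps an edge to its endpoints' difference, ∂[p,q] = q − p. For instance
  ∂PU = U − P.
This gives a 10×30 integer matrix of rank 9; reducing to Smith normal form yields diagonal entries (1,1,1,1,1,1,1,1,1).

∂_2: C_2 → C_1 sends each 2-simplex [p,q,r] to [q,r] − [p,r] + [p,q]. For instance
  ∂PTV = TV − PV + PT,
  ∂QSY = SY − QY + QS.
The 30×20 boundary matrix has rank 20 and Smith normal form diag(1,1,1,1,1,1,1,1,1,1,1,1,1,1,1,1,1,1,1,2).

Computing H_k = (kernel of ∂_k) / (image of ∂_{k+1}):

  H_0: rank C_0 − rank ∂_1 = 10 − 9 = 1, and the invariant factors of ∂_1 are all 1, so H_0 = Z.
  H_1: rank ker ∂_1 − rank ∂_2 = (30 − 9) − 20 = 1, and ∂_2 has invariant factor 2 > 1, so H_1 = Z ⊕ Z/2.
  H_2: rank ker ∂_2 − rank ∂_3 = (20 − 20) − 0 = 0, and there is no ∂_3, so H_2 = 0.

As a check, the Euler characteristic is 10 − 30 + 20 = 0, which agrees with 1 − 1 + 0 = 0.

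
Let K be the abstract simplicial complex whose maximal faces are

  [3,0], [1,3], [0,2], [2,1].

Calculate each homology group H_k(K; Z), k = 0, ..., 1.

H_0 = Z,  H_1 = Z.

K has 4 vertices, 4 edges.
rank ∂_0 = 0, rank ∂_1 = 3 ⇒ b_0 = 4 − 0 − 3 = 1; all invariant factors of ∂_1 are 1 so no torsion. So H_0 ≅ Z.
rank ∂_1 = 3, rank ∂_2 = 0 ⇒ b_1 = 4 − 3 − 0 = 1. So H_1 ≅ Z.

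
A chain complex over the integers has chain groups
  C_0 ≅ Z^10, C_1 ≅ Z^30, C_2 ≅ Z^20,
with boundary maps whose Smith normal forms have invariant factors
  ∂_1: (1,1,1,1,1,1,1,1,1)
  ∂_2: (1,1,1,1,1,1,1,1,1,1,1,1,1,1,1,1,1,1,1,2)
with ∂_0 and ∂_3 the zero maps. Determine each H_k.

H_0 = Z,  H_1 = Z ⊕ Z/2,  H_2 = 0.

H_0: b_0 = 10 − 0 − 9 = 1; torsion from ∂_1 factors > 1: none. So H_0 = Z.
H_1: b_1 = 30 − 9 − 20 = 1; torsion from ∂_2 factors > 1: [2]. So H_1 = Z ⊕ Z/2.
H_2: b_2 = 20 − 20 − 0 = 0; torsion from ∂_3 factors > 1: none. So H_2 = 0.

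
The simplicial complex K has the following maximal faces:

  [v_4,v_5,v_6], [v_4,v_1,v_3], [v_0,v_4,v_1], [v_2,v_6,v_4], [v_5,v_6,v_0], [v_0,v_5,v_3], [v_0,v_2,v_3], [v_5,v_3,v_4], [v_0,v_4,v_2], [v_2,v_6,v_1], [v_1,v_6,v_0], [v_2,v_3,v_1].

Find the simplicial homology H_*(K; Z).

H_0 ≅ Z,  H_1 ≅ Z_2,  H_2 = 0.

We work with the vertex ordering v_0 < v_1 < v_2 < v_3 < v_4 < v_5 < v_6. The simplices of K, each written with vertices in increasing order, are:

  0-simplices (7): [v_0], [v_1], [v_2], [v_3], [v_4], [v_5], [v_6]
  1-simplices (18): (18 of them)
  2-simplices (12): (12 of them)

giving chain groups C_0 ≅ Z^7, C_1 ≅ Z^18, C_2 ≅ Z^12.

Boundary ∂_1: C_1 → C_0 is given by ∂[p,q] = [q] − [p].
The resulting 7×18 matrix has rank 6, and its Smith normal form has invariant factors (1,1,1,1,1,1).

∂_2: C_2 → C_1 maps a triangle to the signed sum of its edges. For instance
  ∂[v_0,v_3,v_5] = [v_3,v_5] − [v_0,v_5] + [v_0,v_3],
  ∂[v_0,v_2,v_4] = [v_2,v_4] − [v_0,v_4] + [v_0,v_2].
This gives a 18×12 integer matrix of rank 12; reducing to Smith normal form yields diagonal entries (1,1,1,1,1,1,1,1,1,1,1,2).

Reading off H_k = ker ∂_k / im ∂_{k+1}:

  H_0: rank C_0 − rank ∂_1 = 7 − 6 = 1, and the invariant factors of ∂_1 are all 1, so H_0 ≅ Z.
  H_1: rank ker ∂_1 − rank ∂_2 = (18 − 6) − 12 = 0, and ∂_2 has invariant factor 2 > 1, so H_1 ≅ Z_2.
  H_2: rank ker ∂_2 − rank ∂_3 = (12 − 12) − 0 = 0, and there is no ∂_3, so H_2 ≅ 0.

As a check, the Euler characteristic is 7 − 18 + 12 = 1, which agrees with 1 − 0 + 0 = 1.
(K is a triangulation of the real projective plane RP^2.)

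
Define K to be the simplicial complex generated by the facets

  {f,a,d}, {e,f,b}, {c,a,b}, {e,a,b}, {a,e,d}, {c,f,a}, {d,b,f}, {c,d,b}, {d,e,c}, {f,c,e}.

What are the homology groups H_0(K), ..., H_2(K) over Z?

H_0 ≅ Z,  H_1 ≅ Z/2Z,  H_2 = 0.

Take the total order a < b < c < d < e < f on the vertex set. Then K (dimension 2) consists of the simplices:

  0-simplices (6): a, b, c, d, e, f
  1-simplices (15): ab, ac, ad, ae, af, bc, bd, be, bf, cd, ce, cf, de, df, ef
  2-simplices (10): abc, abe, acf, ade, adf, bcd, bdf, bef, cde, cef

Hence C_0 ≅ Z^6, C_1 ≅ Z^15, C_2 ≅ Z^10.

Boundary ∂_1: C_1 → C_0 is given by ∂[p,q] = [q] − [p]. For instance
  ∂df = f − d.
The 6×15 boundary matrix has rank 5 and Smith normal form diag(1,1,1,1,1).

The boundary map ∂_2: C_2 → C_1 maps a triangle to the signed sum of its edges. For instance
  ∂adf = df − af + ad,
  ∂cde = de − ce + cd.
The resulting 15×10 matrix has rank 10, and its Smith normal form has invariant factors (1,1,1,1,1,1,1,1,1,2).

Reading off H_k = ker ∂_k / im ∂_{k+1}:

  H_0: rank C_0 − rank ∂_1 = 6 − 5 = 1, and the invariant factors of ∂_1 are all 1, so H_0 ≅ Z.
  H_1: rank ker ∂_1 − rank ∂_2 = (15 − 5) − 10 = 0, and ∂_2 has invariant factor 2 > 1, so H_1 ≅ Z/2Z.
  H_2: rank ker ∂_2 − rank ∂_3 = (10 − 10) − 0 = 0, and there is no ∂_3, so H_2 ≅ 0.

As a check, the Euler characteristic is 6 − 15 + 10 = 1, which agrees with 1 − 0 + 0 = 1.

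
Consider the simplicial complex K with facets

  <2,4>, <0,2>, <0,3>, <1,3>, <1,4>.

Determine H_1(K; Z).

Order the vertices as 0 < 1 < 2 < 3 < 4. Listing each simplex with vertices in this order, K has dimension 1 with simplices:

  0-simplices (5): [0], [1], [2], [3], [4]
  1-simplices (5): [0,2], [0,3], [1,3], [1,4], [2,4]

giving chain groups C_0 ≅ Z^5, C_1 ≅ Z^5.

Boundary ∂_1: C_1 → C_0 maps an edge to its endpoints' difference, ∂[p,q] = q − p.
This gives a 5×5 integer matrix of rank 4; reducing to Smith normal form yields diagonal entries (1,1,1,1).

Now H_k = ker ∂_k / im ∂_{k+1}, so:

  H_1: rank ker ∂_1 − rank ∂_2 = (5 − 4) − 0 = 1, and there is no ∂_2, so H_1 = Z.

H_1 = Z.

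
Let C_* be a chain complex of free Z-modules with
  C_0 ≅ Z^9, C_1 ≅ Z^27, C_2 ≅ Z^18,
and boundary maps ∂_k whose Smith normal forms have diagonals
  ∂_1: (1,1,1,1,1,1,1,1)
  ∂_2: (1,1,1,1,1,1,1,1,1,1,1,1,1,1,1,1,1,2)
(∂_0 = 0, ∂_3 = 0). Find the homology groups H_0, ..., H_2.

H_0: b_0 = 9 − 0 − 8 = 1; torsion from ∂_1 factors > 1: none. So H_0 = Z.
H_1: b_1 = 27 − 8 − 18 = 1; torsion from ∂_2 factors > 1: [2]. So H_1 = Z ⊕ Z/2.
H_2: b_2 = 18 − 18 − 0 = 0; torsion from ∂_3 factors > 1: none. So H_2 = 0.

H_0 = Z,  H_1 = Z ⊕ Z/2,  H_2 = 0.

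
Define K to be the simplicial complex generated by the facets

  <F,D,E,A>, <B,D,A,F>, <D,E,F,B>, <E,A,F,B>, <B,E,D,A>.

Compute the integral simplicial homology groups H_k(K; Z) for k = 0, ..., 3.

H_0 = Z,  H_1 = 0,  H_2 = 0,  H_3 = Z.

K has 5 vertices, 10 edges, 10 triangles, 5 3-simplices.
rank ∂_0 = 0, rank ∂_1 = 4 ⇒ b_0 = 5 − 0 − 4 = 1; all invariant factors of ∂_1 are 1 so no torsion. So H_0 = Z.
rank ∂_1 = 4, rank ∂_2 = 6 ⇒ b_1 = 10 − 4 − 6 = 0; all invariant factors of ∂_2 are 1 so no torsion. So H_1 = 0.
rank ∂_2 = 6, rank ∂_3 = 4 ⇒ b_2 = 10 − 6 − 4 = 0; all invariant factors of ∂_3 are 1 so no torsion. So H_2 = 0.
rank ∂_3 = 4, rank ∂_4 = 0 ⇒ b_3 = 5 − 4 − 0 = 1. So H_3 = Z.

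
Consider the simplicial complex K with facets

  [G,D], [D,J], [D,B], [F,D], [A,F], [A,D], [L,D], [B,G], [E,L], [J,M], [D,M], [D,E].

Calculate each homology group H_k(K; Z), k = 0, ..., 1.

Fix the vertex order A < B < D < E < F < G < J < L < M and write every simplex with vertices in increasing order. Then dim K = 1 and the simplices of K are:

  0-simplices (9): A, B, D, E, F, G, J, L, M
  1-simplices (12): AD, AF, BD, BG, DE, DF, DG, DJ, DL, DM, EL, JM

Hence C_0 ≅ Z^9, C_1 ≅ Z^12.

∂_1: C_1 → C_0 is given by ∂[p,q] = [q] − [p]. For instance
  ∂DM = M − D.
The resulting 9×12 matrix has rank 8, and its Smith normal form has invariant factors (1,1,1,1,1,1,1,1).

Now H_k = ker ∂_k / im ∂_{k+1}, so:

  H_0: rank C_0 − rank ∂_1 = 9 − 8 = 1, and the invariant factors of ∂_1 are all 1, so H_0 = Z.
  H_1: rank ker ∂_1 − rank ∂_2 = (12 − 8) − 0 = 4, and there is no ∂_2, so H_1 = Z^4.

(K is a triangulation of a wedge of 4 circles.)

H_0 ≅ Z,  H_1 ≅ Z^4.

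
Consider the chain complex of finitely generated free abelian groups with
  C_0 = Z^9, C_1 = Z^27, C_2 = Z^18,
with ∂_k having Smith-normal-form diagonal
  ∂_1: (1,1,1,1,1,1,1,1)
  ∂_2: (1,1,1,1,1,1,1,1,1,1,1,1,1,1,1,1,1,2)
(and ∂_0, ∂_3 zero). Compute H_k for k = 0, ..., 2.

H_0: b_0 = 9 − 0 − 8 = 1; torsion from ∂_1 factors > 1: none. So H_0 ≅ Z.
H_1: b_1 = 27 − 8 − 18 = 1; torsion from ∂_2 factors > 1: [2]. So H_1 ≅ Z ⊕ Z/2Z.
H_2: b_2 = 18 − 18 − 0 = 0; torsion from ∂_3 factors > 1: none. So H_2 ≅ 0.

H_0 ≅ Z,  H_1 ≅ Z ⊕ Z/2Z,  H_2 = 0.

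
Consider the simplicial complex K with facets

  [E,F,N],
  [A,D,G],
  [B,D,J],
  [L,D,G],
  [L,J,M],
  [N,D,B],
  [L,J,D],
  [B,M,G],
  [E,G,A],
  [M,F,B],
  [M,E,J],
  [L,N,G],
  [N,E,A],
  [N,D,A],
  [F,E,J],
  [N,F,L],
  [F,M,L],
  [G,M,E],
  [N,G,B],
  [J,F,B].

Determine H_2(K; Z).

H_2 = 0.

We work with the vertex ordering A < B < D < E < F < G < J < L < M < N. The simplices of K, each written with vertices in increasing order, are:

  0-simplices (10): A, B, D, E, F, G, J, L, M, N
  1-simplices (30): AD, AE, AG, AN, BD, BF, BG, BJ, BM, BN, DG, DJ, DL, DN, EF, EG, EJ, EM, EN, FJ, FL, FM, FN, GL, GM, GN, JL, JM, LM, LN
  2-simplices (20): ADG, ADN, AEG, AEN, BDJ, BDN, BFJ, BFM, BGM, BGN, DGL, DJL, EFJ, EFN, EGM, EJM, FLM, FLN, GLN, JLM

so the chain groups are C_0 ≅ Z^10, C_1 ≅ Z^30, C_2 ≅ Z^20.

∂_1: C_1 → C_0 sends each edge [p,q] (with p < q) to q − p.
This gives a 10×30 integer matrix of rank 9; reducing to Smith normal form yields diagonal entries (1,1,1,1,1,1,1,1,1).

∂_2: C_2 → C_1 maps a triangle to the signed sum of its edges. For instance
  ∂BGM = GM − BM + BG,
  ∂BFJ = FJ − BJ + BF.
As a 30×20 matrix over Z this has rank 20, with invariant factors (1,1,1,1,1,1,1,1,1,1,1,1,1,1,1,1,1,1,1,2).

Reading off H_k = ker ∂_k / im ∂_{k+1}:

  H_2: rank ker ∂_2 − rank ∂_3 = (20 − 20) − 0 = 0, and there is no ∂_3, so H_2 = 0.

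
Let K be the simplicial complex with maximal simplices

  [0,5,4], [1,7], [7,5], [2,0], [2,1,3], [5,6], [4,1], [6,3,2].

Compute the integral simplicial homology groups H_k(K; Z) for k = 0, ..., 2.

H_0 = Z,  H_1 = Z^3,  H_2 = 0.

We work with the vertex ordering 0 < 1 < 2 < 3 < 4 < 5 < 6 < 7. The simplices of K, each written with vertices in increasing order, are:

  0-simplices (8): [0], [1], [2], [3], [4], [5], [6], [7]
  1-simplices (13): [0,2], [0,4], [0,5], [1,2], [1,3], [1,4], [1,7], [2,3], [2,6], [3,6], [4,5], [5,6], [5,7]
  2-simplices (3): [0,4,5], [1,2,3], [2,3,6]

Hence C_0 ≅ Z^8, C_1 ≅ Z^13, C_2 ≅ Z^3.

∂_1: C_1 → C_0 sends each edge [p,q] (with p < q) to q − p. For instance
  ∂[2,6] = [6] − [2].
The resulting 8×13 matrix has rank 7, and its Smith normal form has invariant factors (1,1,1,1,1,1,1).

Boundary ∂_2: C_2 → C_1 maps a triangle to the signed sum of its edges. For instance
  ∂[1,2,3] = [2,3] − [1,3] + [1,2],
  ∂[0,4,5] = [4,5] − [0,5] + [0,4].
The resulting 13×3 matrix has rank 3, and its Smith normal form has invariant factors (1,1,1).

Now H_k = ker ∂_k / im ∂_{k+1}, so:

  H_0: rank C_0 − rank ∂_1 = 8 − 7 = 1, and the invariant factors of ∂_1 are all 1, so H_0 ≅ Z.
  H_1: rank ker ∂_1 − rank ∂_2 = (13 − 7) − 3 = 3, and the invariant factors of ∂_2 are all 1, so H_1 ≅ Z^3.
  H_2: rank ker ∂_2 − rank ∂_3 = (3 − 3) − 0 = 0, and there is no ∂_3, so H_2 ≅ 0.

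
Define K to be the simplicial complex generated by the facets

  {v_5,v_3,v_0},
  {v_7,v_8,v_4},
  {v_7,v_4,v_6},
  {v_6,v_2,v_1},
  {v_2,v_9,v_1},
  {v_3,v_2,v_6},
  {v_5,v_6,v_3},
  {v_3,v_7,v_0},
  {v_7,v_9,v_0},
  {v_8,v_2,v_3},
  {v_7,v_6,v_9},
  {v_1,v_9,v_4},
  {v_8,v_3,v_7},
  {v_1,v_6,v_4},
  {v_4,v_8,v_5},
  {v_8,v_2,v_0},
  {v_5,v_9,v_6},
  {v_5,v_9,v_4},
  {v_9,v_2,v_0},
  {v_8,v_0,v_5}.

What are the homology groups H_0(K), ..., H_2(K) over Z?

H_0 ≅ Z,  H_1 ≅ Z ⊕ Z_2,  H_2 = 0.

Take the total order v_0 < v_1 < v_2 < v_3 < v_4 < v_5 < v_6 < v_7 < v_8 < v_9 on the vertex set. Then K (dimension 2) consists of the simplices:

  0-simplices (10): [v_0], [v_1], [v_2], [v_3], [v_4], [v_5], [v_6], [v_7], [v_8], [v_9]
  1-simplices (30): (30 of them)
  2-simplices (20): (20 of them)

so the chain groups are C_0 ≅ Z^10, C_1 ≅ Z^30, C_2 ≅ Z^20.

Boundary ∂_1: C_1 → C_0 is given by ∂[p,q] = [q] − [p]. For instance
  ∂[v_1,v_4] = [v_4] − [v_1].
This gives a 10×30 integer matrix of rank 9; reducing to Smith normal form yields diagonal entries (1,1,1,1,1,1,1,1,1).

∂_2: C_2 → C_1 acts by ∂[p,q,r] = [q,r] − [p,r] + [p,q]. For instance
  ∂[v_0,v_3,v_5] = [v_3,v_5] − [v_0,v_5] + [v_0,v_3],
  ∂[v_1,v_2,v_9] = [v_2,v_9] − [v_1,v_9] + [v_1,v_2].
The 30×20 boundary matrix has rank 20 and Smith normal form diag(1,1,1,1,1,1,1,1,1,1,1,1,1,1,1,1,1,1,1,2).

From H_k ≅ ker(∂_k) / im(∂_{k+1}) we obtain:

  H_0: rank C_0 − rank ∂_1 = 10 − 9 = 1, and the invariant factors of ∂_1 are all 1, so H_0 ≅ Z.
  H_1: rank ker ∂_1 − rank ∂_2 = (30 − 9) − 20 = 1, and ∂_2 has invariant factor 2 > 1, so H_1 ≅ Z ⊕ Z_2.
  H_2: rank ker ∂_2 − rank ∂_3 = (20 − 20) − 0 = 0, and there is no ∂_3, so H_2 ≅ 0.

As a check, the Euler characteristic is 10 − 30 + 20 = 0, which agrees with 1 − 1 + 0 = 0.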